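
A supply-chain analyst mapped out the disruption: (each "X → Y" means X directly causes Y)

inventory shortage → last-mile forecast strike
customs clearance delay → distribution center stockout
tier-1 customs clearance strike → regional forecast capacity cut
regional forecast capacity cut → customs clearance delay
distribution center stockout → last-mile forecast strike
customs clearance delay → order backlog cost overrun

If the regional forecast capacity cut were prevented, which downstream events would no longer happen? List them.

the customs clearance delay, the distribution center stockout, the order backlog cost overrun

Downstream of the regional forecast capacity cut: the customs clearance delay, the distribution center stockout, the order backlog cost overrun, the last-mile forecast strike.
Of those, still caused via another path: the last-mile forecast strike.
The remainder have no surviving cause.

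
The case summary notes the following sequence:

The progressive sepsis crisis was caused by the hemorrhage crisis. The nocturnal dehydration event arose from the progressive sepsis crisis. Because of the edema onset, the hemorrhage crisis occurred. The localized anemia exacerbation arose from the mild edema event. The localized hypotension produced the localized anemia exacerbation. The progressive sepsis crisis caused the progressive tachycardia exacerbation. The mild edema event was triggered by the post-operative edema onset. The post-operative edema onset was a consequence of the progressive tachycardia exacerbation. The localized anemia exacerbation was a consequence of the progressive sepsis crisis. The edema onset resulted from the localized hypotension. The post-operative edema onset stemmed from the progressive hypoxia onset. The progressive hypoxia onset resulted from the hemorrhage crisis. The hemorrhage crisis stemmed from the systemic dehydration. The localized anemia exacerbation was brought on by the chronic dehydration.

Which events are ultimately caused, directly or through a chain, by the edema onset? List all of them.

the hemorrhage crisis, the localized anemia exacerbation, the mild edema event, the nocturnal dehydration event, the post-operative edema onset, the progressive hypoxia onset, the progressive sepsis crisis, the progressive tachycardia exacerbation

Direct effects: the hemorrhage crisis.
2 steps out: the progressive sepsis crisis, the progressive hypoxia onset.
3 steps out: the progressive tachycardia exacerbation, the post-operative edema onset, the localized anemia exacerbation, the nocturnal dehydration event.
4 steps out: the mild edema event.
Not reachable from it: the systemic dehydration, the localized hypotension, the chronic dehydration.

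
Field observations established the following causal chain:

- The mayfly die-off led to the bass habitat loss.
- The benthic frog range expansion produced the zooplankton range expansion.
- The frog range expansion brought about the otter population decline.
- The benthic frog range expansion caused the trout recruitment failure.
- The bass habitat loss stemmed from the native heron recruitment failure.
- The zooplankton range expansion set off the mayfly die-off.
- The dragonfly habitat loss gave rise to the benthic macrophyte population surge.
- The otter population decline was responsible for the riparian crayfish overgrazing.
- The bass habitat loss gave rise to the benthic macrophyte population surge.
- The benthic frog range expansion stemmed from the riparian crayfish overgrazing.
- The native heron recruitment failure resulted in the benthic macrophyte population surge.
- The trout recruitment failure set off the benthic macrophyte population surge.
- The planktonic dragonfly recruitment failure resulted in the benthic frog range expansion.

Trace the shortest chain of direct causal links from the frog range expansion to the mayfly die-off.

the frog range expansion → the otter population decline
the otter population decline → the riparian crayfish overgrazing
the riparian crayfish overgrazing → the benthic frog range expansion
the benthic frog range expansion → the zooplankton range expansion
the zooplankton range expansion → the mayfly die-off
Length: 5 steps.

the frog range expansion → the otter population decline → the riparian crayfish overgrazing → the benthic frog range expansion → the zooplankton range expansion → the mayfly die-off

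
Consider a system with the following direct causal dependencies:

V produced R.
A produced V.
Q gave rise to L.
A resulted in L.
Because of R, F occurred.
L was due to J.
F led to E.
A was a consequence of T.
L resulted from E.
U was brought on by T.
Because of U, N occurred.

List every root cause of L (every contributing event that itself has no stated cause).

J, Q, T

Tracing upstream from L: L ← A ← T.
A separate upstream branch: L ← J.
A separate upstream branch: L ← Q.
Each of those chain origins has no stated cause.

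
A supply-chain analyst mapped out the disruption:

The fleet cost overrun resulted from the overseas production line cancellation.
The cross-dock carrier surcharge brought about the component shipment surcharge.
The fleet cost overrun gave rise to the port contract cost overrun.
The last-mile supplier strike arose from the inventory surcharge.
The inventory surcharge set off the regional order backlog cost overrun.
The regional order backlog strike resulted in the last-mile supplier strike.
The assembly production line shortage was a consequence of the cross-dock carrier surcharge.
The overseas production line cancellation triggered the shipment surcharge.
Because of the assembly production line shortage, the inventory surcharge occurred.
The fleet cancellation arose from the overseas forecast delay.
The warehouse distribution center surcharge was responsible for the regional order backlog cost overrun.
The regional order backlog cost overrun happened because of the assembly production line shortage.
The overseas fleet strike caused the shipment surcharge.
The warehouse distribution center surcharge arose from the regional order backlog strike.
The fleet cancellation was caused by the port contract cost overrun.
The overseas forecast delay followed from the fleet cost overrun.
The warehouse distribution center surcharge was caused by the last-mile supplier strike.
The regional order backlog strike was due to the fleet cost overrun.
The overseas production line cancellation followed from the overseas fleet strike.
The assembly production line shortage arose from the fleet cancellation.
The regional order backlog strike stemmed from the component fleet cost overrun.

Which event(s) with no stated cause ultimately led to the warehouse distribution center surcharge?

the component fleet cost overrun, the cross-dock carrier surcharge, the overseas fleet strike

Tracing upstream from the warehouse distribution center surcharge: the warehouse distribution center surcharge ← the regional order backlog strike ← the fleet cost overrun ← the overseas production line cancellation ← the overseas fleet strike.
A separate upstream branch: the warehouse distribution center surcharge ← the regional order backlog strike ← the component fleet cost overrun.
A separate upstream branch: the warehouse distribution center surcharge ← the last-mile supplier strike ← the inventory surcharge ← the assembly production line shortage ← the cross-dock carrier surcharge.
Each of those chain origins has no stated cause.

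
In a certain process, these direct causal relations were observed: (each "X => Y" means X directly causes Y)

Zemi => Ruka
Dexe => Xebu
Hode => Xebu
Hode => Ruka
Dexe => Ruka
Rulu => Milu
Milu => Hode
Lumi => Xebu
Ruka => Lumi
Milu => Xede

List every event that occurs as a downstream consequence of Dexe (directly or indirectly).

Lumi, Ruka, Xebu

Direct effects: Ruka, Xebu.
2 steps out: Lumi.
Not reachable from it: Rulu, Milu, Hode, Xede, Zemi.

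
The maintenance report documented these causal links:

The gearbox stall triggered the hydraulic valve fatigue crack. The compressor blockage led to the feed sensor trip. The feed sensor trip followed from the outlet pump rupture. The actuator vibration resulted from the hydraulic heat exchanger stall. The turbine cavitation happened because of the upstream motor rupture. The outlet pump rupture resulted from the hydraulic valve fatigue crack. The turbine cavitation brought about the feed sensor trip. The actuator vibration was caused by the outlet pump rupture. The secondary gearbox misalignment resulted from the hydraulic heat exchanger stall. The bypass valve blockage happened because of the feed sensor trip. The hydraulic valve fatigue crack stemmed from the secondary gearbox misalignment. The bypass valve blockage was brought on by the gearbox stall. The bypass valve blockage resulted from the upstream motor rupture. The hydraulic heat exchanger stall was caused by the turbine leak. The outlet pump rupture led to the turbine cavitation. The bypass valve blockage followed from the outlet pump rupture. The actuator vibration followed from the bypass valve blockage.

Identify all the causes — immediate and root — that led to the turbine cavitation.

Immediate causes of the turbine cavitation: the upstream motor rupture, the outlet pump rupture.
Further upstream: the turbine leak, the hydraulic heat exchanger stall, the gearbox stall, the secondary gearbox misalignment, the hydraulic valve fatigue crack.

the gearbox stall, the hydraulic heat exchanger stall, the hydraulic valve fatigue crack, the outlet pump rupture, the secondary gearbox misalignment, the turbine leak, the upstream motor rupture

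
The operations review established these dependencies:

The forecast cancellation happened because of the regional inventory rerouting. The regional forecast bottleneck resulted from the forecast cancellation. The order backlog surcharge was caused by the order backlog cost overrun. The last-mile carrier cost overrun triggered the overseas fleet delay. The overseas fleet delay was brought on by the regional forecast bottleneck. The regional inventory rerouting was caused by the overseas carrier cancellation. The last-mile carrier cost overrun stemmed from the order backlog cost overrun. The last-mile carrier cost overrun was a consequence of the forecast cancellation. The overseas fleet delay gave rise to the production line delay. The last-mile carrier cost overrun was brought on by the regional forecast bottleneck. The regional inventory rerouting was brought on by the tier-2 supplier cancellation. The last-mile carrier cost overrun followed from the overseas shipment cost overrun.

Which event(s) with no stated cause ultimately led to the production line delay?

Tracing upstream from the production line delay: the production line delay ← the overseas fleet delay ← the regional forecast bottleneck ← the forecast cancellation ← the regional inventory rerouting ← the tier-2 supplier cancellation.
A separate upstream branch: the production line delay ← the overseas fleet delay ← the regional forecast bottleneck ← the forecast cancellation ← the regional inventory rerouting ← the overseas carrier cancellation.
A separate upstream branch: the production line delay ← the overseas fleet delay ← the last-mile carrier cost overrun ← the order backlog cost overrun.
A separate upstream branch: the production line delay ← the overseas fleet delay ← the last-mile carrier cost overrun ← the overseas shipment cost overrun.
Each of those chain origins has no stated cause.

the order backlog cost overrun, the overseas carrier cancellation, the overseas shipment cost overrun, the tier-2 supplier cancellation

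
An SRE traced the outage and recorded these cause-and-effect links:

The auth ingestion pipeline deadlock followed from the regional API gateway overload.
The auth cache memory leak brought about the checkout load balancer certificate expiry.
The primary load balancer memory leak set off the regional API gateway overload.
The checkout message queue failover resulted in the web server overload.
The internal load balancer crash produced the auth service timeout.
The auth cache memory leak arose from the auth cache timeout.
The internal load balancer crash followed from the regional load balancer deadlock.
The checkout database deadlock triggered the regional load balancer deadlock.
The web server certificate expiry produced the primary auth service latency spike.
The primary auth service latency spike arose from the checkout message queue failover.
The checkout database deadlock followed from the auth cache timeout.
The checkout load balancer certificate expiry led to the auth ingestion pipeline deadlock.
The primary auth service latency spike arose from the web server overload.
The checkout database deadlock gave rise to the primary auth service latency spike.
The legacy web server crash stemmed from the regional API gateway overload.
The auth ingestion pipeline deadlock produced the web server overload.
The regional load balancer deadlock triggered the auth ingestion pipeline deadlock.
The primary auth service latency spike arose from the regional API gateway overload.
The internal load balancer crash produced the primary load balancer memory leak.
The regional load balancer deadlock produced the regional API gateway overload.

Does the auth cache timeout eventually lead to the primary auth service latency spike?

Yes

There is a causal chain: the auth cache timeout → the checkout database deadlock → the primary auth service latency spike.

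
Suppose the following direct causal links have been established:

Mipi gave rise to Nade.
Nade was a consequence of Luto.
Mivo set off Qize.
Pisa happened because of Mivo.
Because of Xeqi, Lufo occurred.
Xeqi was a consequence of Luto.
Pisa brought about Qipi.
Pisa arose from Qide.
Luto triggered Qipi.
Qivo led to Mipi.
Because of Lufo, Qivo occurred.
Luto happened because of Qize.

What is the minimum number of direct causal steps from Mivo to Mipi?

Shortest chain: Mivo → Qize → Luto → Xeqi → Lufo → Qivo → Mipi.

6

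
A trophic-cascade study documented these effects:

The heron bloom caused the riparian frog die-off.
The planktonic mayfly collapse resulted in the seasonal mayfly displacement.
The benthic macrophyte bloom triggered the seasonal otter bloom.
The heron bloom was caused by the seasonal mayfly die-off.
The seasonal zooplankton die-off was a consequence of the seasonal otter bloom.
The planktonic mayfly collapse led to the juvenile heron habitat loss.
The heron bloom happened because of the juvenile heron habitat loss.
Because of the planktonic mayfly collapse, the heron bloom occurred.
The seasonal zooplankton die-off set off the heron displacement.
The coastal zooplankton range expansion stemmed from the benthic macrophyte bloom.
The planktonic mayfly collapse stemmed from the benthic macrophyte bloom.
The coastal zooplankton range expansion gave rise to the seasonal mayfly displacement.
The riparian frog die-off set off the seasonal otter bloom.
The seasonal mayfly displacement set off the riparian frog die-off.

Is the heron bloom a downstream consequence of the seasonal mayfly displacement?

No

The seasonal mayfly displacement leads to the riparian frog die-off, the seasonal otter bloom, the seasonal zooplankton die-off, the heron displacement; the heron bloom is not among them.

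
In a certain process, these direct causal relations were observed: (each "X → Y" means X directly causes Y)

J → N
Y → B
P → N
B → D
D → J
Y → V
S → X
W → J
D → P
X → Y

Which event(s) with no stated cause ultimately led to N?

Tracing upstream from N: N ← J ← W.
A separate upstream branch: N ← J ← D ← B ← Y ← X ← S.
Each of those chain origins has no stated cause.

S, W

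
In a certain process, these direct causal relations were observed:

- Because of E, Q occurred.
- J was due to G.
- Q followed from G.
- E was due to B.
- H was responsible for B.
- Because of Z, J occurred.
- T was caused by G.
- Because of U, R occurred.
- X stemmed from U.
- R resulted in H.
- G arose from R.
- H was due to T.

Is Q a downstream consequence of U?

There is a causal chain: U → R → G → Q.

Yes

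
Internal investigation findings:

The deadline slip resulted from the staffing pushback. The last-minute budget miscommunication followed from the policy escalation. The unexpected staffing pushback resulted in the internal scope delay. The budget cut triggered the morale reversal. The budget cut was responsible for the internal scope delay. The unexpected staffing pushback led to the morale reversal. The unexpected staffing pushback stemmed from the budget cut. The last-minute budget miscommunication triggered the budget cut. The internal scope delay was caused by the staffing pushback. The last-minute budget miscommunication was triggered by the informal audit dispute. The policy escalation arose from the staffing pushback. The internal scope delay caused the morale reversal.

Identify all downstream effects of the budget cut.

the internal scope delay, the morale reversal, the unexpected staffing pushback

Direct effects: the unexpected staffing pushback, the internal scope delay, the morale reversal.
Not reachable from it: the staffing pushback, the policy escalation, the deadline slip, the last-minute budget miscommunication, the informal audit dispute.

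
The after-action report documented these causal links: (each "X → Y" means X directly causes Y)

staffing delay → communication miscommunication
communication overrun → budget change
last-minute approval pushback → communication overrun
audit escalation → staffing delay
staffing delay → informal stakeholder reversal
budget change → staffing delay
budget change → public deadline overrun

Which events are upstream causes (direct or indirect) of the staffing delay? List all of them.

Immediate causes of the staffing delay: the budget change, the audit escalation.
Further upstream: the last-minute approval pushback, the communication overrun.

the audit escalation, the budget change, the communication overrun, the last-minute approval pushback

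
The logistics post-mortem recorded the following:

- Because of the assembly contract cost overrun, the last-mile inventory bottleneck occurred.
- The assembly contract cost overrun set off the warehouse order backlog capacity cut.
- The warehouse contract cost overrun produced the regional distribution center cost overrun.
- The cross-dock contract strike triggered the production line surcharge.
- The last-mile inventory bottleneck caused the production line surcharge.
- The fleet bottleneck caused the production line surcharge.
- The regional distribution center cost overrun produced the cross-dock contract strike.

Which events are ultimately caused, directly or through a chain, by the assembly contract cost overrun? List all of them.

the last-mile inventory bottleneck, the production line surcharge, the warehouse order backlog capacity cut

Direct effects: the warehouse order backlog capacity cut, the last-mile inventory bottleneck.
2 steps out: the production line surcharge.
Not reachable from it: the warehouse contract cost overrun, the fleet bottleneck, the regional distribution center cost overrun, the cross-dock contract strike.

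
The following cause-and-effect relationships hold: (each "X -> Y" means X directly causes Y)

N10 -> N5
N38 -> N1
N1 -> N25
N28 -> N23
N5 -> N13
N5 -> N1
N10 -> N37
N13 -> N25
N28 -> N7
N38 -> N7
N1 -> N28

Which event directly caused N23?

Upstream contributors include N10, N5, N38, N1, but only N28 feeds directly into N23.

N28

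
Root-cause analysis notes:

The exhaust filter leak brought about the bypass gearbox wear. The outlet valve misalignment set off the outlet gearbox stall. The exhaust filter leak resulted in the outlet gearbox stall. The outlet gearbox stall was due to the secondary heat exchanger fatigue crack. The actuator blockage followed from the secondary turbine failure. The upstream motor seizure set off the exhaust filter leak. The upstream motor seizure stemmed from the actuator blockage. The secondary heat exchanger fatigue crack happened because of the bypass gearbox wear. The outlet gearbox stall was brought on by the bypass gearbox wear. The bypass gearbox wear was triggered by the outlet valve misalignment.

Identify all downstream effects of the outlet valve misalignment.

Direct effects: the bypass gearbox wear, the outlet gearbox stall.
2 steps out: the secondary heat exchanger fatigue crack.
Not reachable from it: the secondary turbine failure, the actuator blockage, the upstream motor seizure, the exhaust filter leak.

the bypass gearbox wear, the outlet gearbox stall, the secondary heat exchanger fatigue crack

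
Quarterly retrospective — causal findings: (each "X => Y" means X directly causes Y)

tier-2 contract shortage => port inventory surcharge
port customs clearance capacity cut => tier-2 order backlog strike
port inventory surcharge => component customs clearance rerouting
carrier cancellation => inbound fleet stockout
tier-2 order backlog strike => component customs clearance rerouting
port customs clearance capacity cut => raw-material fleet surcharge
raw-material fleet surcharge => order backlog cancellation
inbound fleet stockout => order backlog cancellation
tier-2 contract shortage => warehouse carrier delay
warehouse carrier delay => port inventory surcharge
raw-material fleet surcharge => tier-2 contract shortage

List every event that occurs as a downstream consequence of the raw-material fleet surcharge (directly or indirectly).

the component customs clearance rerouting, the order backlog cancellation, the port inventory surcharge, the tier-2 contract shortage, the warehouse carrier delay

Direct effects: the tier-2 contract shortage, the order backlog cancellation.
2 steps out: the warehouse carrier delay, the port inventory surcharge.
3 steps out: the component customs clearance rerouting.
Not reachable from it: the port customs clearance capacity cut, the tier-2 order backlog strike, the carrier cancellation, the inbound fleet stockout.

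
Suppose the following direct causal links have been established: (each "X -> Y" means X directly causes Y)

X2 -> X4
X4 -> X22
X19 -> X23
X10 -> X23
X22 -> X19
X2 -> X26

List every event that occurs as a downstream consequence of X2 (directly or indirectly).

Direct effects: X4, X26.
2 steps out: X22.
3 steps out: X19.
4 steps out: X23.
Not reachable from it: X10.

X19, X22, X23, X26, X4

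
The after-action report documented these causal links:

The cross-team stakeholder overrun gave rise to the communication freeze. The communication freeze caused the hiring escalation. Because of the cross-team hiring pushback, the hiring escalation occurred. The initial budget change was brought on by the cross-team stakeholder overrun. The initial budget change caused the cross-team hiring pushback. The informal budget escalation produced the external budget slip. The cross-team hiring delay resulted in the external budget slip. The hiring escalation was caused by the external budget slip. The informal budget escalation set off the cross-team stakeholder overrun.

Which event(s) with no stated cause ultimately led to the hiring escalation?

Tracing upstream from the hiring escalation: the hiring escalation ← the external budget slip ← the informal budget escalation.
A separate upstream branch: the hiring escalation ← the external budget slip ← the cross-team hiring delay.
Each of those chain origins has no stated cause.

the cross-team hiring delay, the informal budget escalation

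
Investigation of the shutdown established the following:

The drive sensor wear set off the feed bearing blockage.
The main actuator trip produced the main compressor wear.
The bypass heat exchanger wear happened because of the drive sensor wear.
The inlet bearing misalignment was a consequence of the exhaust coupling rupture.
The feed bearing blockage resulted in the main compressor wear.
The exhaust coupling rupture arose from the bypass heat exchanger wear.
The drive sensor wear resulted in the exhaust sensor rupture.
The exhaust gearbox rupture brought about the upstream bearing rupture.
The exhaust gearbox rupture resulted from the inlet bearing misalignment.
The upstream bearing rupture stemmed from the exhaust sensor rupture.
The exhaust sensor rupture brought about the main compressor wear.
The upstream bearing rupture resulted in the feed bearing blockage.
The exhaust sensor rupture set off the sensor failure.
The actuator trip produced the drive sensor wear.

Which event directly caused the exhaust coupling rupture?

the bypass heat exchanger wear

Upstream contributors include the actuator trip, the drive sensor wear, but only the bypass heat exchanger wear feeds directly into the exhaust coupling rupture.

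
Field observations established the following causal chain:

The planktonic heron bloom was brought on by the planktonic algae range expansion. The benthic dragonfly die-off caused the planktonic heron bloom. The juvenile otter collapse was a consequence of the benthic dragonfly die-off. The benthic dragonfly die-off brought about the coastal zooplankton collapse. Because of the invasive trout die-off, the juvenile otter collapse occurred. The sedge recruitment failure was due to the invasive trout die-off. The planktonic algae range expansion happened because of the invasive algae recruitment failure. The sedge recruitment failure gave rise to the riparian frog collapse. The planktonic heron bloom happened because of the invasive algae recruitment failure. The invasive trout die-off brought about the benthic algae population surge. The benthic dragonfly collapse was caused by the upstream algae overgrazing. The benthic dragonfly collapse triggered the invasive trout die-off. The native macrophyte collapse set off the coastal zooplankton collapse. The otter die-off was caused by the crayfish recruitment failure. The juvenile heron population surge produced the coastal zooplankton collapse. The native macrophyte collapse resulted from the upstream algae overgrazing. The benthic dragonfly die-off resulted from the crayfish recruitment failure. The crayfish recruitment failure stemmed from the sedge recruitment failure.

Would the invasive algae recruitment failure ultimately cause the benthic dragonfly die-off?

The invasive algae recruitment failure leads to the planktonic algae range expansion, the planktonic heron bloom; the benthic dragonfly die-off is not among them.

No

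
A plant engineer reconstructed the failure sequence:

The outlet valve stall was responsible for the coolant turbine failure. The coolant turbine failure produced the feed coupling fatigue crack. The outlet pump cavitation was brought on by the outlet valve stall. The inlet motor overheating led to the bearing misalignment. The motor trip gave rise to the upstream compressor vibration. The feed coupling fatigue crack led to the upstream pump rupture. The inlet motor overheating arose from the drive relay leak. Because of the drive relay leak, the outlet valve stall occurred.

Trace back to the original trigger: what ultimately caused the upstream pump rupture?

the drive relay leak

Tracing upstream from the upstream pump rupture: the upstream pump rupture ← the feed coupling fatigue crack ← the coolant turbine failure ← the outlet valve stall ← the drive relay leak.
The drive relay leak has no stated cause, so it is the root.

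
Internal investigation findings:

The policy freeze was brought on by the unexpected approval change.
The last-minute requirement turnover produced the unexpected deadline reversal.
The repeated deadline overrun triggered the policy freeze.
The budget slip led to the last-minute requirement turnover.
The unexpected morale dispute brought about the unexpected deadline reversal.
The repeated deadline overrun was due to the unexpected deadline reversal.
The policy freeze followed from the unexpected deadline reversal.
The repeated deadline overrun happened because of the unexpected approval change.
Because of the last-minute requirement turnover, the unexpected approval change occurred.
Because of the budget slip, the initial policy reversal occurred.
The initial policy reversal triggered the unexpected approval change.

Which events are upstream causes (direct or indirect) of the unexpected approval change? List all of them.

the budget slip, the initial policy reversal, the last-minute requirement turnover

Immediate causes of the unexpected approval change: the last-minute requirement turnover, the initial policy reversal.
Further upstream: the budget slip.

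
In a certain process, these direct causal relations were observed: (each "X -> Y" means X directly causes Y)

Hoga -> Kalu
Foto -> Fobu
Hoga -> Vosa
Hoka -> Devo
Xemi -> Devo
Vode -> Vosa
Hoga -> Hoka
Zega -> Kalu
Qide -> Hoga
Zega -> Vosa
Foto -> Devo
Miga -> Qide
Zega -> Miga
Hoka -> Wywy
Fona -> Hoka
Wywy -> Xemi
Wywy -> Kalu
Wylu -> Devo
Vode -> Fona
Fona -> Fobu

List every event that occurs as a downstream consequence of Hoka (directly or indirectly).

Devo, Kalu, Wywy, Xemi

Direct effects: Wywy, Devo.
2 steps out: Xemi, Kalu.
Not reachable from it: Vode, Zega, Foto, Miga, Wylu, Fona, Qide, Hoga, Vosa, Fobu.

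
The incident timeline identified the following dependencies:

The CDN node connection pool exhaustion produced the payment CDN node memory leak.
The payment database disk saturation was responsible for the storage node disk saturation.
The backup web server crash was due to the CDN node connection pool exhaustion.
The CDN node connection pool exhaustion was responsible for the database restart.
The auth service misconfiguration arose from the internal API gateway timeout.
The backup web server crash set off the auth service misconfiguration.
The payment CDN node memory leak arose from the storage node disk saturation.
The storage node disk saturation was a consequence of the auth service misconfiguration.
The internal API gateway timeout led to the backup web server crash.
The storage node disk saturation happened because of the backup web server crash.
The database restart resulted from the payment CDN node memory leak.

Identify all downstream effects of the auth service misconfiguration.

the database restart, the payment CDN node memory leak, the storage node disk saturation

Direct effects: the storage node disk saturation.
2 steps out: the payment CDN node memory leak.
3 steps out: the database restart.
Not reachable from it: the internal API gateway timeout, the CDN node connection pool exhaustion, the payment database disk saturation, the backup web server crash.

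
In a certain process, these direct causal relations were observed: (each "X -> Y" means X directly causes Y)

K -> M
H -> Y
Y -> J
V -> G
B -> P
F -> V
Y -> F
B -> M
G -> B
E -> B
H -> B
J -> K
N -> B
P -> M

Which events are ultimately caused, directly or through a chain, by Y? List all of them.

B, F, G, J, K, M, P, V

Direct effects: F, J.
2 steps out: V, K.
3 steps out: G, M.
4 steps out: B.
5 steps out: P.
Not reachable from it: H, N, E.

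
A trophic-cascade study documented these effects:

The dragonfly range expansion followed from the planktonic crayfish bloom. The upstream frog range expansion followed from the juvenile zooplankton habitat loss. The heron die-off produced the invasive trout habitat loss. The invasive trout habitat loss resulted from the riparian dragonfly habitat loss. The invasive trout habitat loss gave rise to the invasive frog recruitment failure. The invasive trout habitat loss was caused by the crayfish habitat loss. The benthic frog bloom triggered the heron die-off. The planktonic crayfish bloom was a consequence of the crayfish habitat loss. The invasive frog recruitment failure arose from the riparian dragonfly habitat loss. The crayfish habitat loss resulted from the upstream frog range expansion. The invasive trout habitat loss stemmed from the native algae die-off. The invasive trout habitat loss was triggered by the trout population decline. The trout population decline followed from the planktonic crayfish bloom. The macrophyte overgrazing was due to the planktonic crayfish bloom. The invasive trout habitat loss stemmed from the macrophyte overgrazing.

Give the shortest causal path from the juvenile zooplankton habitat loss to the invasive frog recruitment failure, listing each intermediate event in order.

the juvenile zooplankton habitat loss → the upstream frog range expansion → the crayfish habitat loss → the invasive trout habitat loss → the invasive frog recruitment failure

the juvenile zooplankton habitat loss → the upstream frog range expansion
the upstream frog range expansion → the crayfish habitat loss
the crayfish habitat loss → the invasive trout habitat loss
the invasive trout habitat loss → the invasive frog recruitment failure
Length: 4 steps.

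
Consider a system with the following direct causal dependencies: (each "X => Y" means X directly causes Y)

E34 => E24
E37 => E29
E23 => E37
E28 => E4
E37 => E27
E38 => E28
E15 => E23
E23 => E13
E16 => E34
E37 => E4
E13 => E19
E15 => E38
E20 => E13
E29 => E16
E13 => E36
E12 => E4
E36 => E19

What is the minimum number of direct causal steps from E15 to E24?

Shortest chain: E15 → E23 → E37 → E29 → E16 → E34 → E24.

6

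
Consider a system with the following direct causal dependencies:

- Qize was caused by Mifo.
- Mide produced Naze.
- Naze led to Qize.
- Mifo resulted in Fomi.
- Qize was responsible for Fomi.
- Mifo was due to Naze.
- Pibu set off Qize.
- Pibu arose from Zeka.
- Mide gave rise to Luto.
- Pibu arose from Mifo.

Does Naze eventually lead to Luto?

Naze leads to Mifo, Pibu, Qize, Fomi; Luto is not among them.

No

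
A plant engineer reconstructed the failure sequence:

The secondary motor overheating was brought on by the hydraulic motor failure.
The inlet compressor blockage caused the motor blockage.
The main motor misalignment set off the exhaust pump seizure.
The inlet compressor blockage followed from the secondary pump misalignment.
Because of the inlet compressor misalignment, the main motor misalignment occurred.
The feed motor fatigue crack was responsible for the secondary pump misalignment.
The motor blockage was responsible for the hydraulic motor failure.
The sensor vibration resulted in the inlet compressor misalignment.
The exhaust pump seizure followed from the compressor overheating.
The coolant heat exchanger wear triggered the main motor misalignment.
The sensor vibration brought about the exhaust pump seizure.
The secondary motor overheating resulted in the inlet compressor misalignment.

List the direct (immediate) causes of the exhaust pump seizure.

Upstream contributors include the feed motor fatigue crack, the secondary pump misalignment, the inlet compressor blockage, the coolant heat exchanger wear, the motor blockage, the hydraulic motor failure, the secondary motor overheating, the inlet compressor misalignment, but only the compressor overheating, the main motor misalignment, the sensor vibration feed directly into the exhaust pump seizure.

the compressor overheating, the main motor misalignment, the sensor vibration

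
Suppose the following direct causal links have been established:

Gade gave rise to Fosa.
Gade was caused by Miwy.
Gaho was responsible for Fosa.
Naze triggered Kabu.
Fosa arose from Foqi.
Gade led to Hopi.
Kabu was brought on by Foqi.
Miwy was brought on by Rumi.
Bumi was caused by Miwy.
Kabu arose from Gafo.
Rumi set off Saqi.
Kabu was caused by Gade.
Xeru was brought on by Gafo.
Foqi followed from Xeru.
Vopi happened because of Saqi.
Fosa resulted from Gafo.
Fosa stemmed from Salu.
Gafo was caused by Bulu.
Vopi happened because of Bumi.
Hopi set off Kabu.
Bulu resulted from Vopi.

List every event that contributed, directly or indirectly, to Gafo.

Immediate cause of Gafo: Bulu.
Further upstream: Rumi, Saqi, Miwy, Bumi, Vopi.

Bulu, Bumi, Miwy, Rumi, Saqi, Vopi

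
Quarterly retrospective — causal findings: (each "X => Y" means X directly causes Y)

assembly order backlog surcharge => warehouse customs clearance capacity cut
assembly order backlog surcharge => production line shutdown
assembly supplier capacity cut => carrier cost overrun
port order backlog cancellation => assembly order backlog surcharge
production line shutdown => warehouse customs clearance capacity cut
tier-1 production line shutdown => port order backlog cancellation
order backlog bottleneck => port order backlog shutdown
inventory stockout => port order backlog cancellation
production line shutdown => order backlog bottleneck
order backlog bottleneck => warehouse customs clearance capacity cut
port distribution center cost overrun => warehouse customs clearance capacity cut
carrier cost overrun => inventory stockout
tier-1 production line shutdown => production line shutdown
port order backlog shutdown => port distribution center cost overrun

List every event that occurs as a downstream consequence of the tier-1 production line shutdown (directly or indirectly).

Direct effects: the port order backlog cancellation, the production line shutdown.
2 steps out: the assembly order backlog surcharge, the order backlog bottleneck, the warehouse customs clearance capacity cut.
3 steps out: the port order backlog shutdown.
4 steps out: the port distribution center cost overrun.
Not reachable from it: the assembly supplier capacity cut, the carrier cost overrun, the inventory stockout.

the assembly order backlog surcharge, the order backlog bottleneck, the port distribution center cost overrun, the port order backlog cancellation, the port order backlog shutdown, the production line shutdown, the warehouse customs clearance capacity cut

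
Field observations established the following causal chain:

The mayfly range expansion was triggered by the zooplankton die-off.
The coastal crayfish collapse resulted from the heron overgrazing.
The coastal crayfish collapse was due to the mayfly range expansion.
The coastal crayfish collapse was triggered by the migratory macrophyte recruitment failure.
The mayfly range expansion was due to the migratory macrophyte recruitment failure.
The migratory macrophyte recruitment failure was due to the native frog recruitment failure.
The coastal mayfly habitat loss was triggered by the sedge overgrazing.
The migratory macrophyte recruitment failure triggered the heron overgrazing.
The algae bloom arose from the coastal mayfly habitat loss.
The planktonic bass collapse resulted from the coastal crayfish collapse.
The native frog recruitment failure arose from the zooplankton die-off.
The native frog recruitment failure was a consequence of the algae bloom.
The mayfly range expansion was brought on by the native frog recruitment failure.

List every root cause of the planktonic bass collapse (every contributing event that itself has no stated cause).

the sedge overgrazing, the zooplankton die-off

Tracing upstream from the planktonic bass collapse: the planktonic bass collapse ← the coastal crayfish collapse ← the migratory macrophyte recruitment failure ← the native frog recruitment failure ← the algae bloom ← the coastal mayfly habitat loss ← the sedge overgrazing.
A separate upstream branch: the planktonic bass collapse ← the coastal crayfish collapse ← the mayfly range expansion ← the zooplankton die-off.
Each of those chain origins has no stated cause.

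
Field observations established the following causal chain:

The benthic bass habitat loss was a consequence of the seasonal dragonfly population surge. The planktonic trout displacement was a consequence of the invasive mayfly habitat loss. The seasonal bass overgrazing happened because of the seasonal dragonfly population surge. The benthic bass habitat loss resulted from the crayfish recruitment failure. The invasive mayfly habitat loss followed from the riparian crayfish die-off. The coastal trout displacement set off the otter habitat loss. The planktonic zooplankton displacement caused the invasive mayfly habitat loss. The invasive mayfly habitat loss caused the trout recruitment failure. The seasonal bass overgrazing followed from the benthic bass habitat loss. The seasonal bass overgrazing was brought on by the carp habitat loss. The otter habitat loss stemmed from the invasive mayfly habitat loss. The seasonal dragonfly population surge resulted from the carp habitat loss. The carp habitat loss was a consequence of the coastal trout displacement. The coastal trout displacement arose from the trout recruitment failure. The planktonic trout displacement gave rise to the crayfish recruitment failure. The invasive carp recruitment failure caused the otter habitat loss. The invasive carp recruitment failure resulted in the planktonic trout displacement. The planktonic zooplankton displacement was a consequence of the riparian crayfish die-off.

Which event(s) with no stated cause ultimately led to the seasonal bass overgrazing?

Tracing upstream from the seasonal bass overgrazing: the seasonal bass overgrazing ← the carp habitat loss ← the coastal trout displacement ← the trout recruitment failure ← the invasive mayfly habitat loss ← the riparian crayfish die-off.
A separate upstream branch: the seasonal bass overgrazing ← the benthic bass habitat loss ← the crayfish recruitment failure ← the planktonic trout displacement ← the invasive carp recruitment failure.
Each of those chain origins has no stated cause.

the invasive carp recruitment failure, the riparian crayfish die-off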